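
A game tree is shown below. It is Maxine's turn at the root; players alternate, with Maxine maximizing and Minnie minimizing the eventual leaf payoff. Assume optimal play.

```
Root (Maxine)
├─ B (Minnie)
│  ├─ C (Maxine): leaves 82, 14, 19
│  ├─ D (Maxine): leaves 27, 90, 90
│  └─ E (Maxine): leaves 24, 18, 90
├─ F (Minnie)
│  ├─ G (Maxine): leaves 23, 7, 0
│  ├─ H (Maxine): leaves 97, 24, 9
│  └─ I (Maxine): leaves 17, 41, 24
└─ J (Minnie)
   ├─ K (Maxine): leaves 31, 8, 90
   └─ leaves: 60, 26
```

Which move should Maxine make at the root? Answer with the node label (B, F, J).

C (Maxine): max(82, 14, 19) = 82
D (Maxine): max(27, 90, 90) = 90
E (Maxine): max(24, 18, 90) = 90
B (Minnie): min(82, 90, 90) = 82
G (Maxine): max(23, 7, 0) = 23
H (Maxine): max(97, 24, 9) = 97
I (Maxine): max(17, 41, 24) = 41
F (Minnie): min(23, 97, 41) = 23
K (Maxine): max(31, 8, 90) = 90
J (Minnie): min(90, 60, 26) = 26
Root (Maxine): max(82, 23, 26) = 82
Maxine picks the child with the highest value: B (value 82).

B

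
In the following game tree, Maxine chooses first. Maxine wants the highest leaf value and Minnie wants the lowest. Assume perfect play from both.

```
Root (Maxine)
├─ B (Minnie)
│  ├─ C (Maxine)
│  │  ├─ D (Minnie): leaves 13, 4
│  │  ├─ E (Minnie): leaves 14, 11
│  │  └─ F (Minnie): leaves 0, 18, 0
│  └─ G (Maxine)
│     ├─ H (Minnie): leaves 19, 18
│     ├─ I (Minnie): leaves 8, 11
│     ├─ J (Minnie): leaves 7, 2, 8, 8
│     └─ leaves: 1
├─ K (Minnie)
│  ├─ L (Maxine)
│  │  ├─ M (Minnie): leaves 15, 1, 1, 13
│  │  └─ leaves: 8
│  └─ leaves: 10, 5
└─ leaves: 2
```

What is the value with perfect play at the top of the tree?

D (Minnie): min(13, 4) = 4
E (Minnie): min(14, 11) = 11
F (Minnie): min(0, 18, 0) = 0
C (Maxine): max(4, 11, 0) = 11
H (Minnie): min(19, 18) = 18
I (Minnie): min(8, 11) = 8
J (Minnie): min(7, 2, 8, 8) = 2
G (Maxine): max(18, 8, 2, 1) = 18
B (Minnie): min(11, 18) = 11
M (Minnie): min(15, 1, 1, 13) = 1
L (Maxine): max(1, 8) = 8
K (Minnie): min(8, 10, 5) = 5
Root (Maxine): max(11, 5, 2) = 11

11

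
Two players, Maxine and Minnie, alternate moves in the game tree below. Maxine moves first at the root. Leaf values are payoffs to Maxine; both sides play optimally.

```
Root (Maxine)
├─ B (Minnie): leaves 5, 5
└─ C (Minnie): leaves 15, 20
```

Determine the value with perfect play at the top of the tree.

15

B (Minnie): min(5, 5) = 5
C (Minnie): min(15, 20) = 15
Root (Maxine): max(5, 15) = 15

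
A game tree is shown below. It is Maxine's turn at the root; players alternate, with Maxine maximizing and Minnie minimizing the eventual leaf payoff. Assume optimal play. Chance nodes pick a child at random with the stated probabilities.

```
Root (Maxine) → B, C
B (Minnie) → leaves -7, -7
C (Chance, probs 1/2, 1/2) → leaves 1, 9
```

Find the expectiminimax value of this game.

B (Minnie): min(-7, -7) = -7
C (Chance): 1/2·1 + 1/2·9 = 5
Root (Maxine): max(-7, 5) = 5

5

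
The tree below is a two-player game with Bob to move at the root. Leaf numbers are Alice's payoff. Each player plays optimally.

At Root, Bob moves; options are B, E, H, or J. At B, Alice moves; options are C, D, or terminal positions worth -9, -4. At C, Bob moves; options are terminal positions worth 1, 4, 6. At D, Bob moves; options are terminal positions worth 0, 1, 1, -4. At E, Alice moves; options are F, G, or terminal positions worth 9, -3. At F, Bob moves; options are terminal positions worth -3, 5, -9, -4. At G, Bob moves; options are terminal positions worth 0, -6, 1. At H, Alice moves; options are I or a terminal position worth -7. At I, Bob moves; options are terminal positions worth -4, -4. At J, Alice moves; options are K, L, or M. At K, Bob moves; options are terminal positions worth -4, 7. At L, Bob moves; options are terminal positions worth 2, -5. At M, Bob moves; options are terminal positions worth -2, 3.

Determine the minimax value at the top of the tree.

-4

C (Bob): min(1, 4, 6) = 1
D (Bob): min(0, 1, 1, -4) = -4
B (Alice): max(1, -4, -9, -4) = 1
F (Bob): min(-3, 5, -9, -4) = -9
G (Bob): min(0, -6, 1) = -6
E (Alice): max(-9, -6, 9, -3) = 9
I (Bob): min(-4, -4) = -4
H (Alice): max(-4, -7) = -4
K (Bob): min(-4, 7) = -4
L (Bob): min(2, -5) = -5
M (Bob): min(-2, 3) = -2
J (Alice): max(-4, -5, -2) = -2
Root (Bob): min(1, 9, -4, -2) = -4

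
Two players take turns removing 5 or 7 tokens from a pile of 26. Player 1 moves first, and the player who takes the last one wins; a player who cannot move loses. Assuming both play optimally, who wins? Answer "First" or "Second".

W/L table (W = player to move can force a win):
i:   0  1  2  3  4  5  6  7  8  9 10 11 12 13 14 15 16 17 18 19 20 21 22 23 24 25 26
     L  L  L  L  L  W  W  W  W  W  W  W  L  L  L  L  L  W  W  W  W  W  W  W  L  L  L
Position 26 is L, so the second player wins.

Second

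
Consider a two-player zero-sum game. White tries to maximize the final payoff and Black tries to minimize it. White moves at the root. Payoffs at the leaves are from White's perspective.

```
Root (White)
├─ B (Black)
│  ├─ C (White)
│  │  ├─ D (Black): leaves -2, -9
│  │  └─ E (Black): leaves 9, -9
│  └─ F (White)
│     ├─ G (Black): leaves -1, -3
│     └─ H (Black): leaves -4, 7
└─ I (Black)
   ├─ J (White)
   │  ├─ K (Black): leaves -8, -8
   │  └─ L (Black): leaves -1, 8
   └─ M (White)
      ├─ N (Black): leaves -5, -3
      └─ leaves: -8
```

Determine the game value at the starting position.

D (Black): min(-2, -9) = -9
E (Black): min(9, -9) = -9
C (White): max(-9, -9) = -9
G (Black): min(-1, -3) = -3
H (Black): min(-4, 7) = -4
F (White): max(-3, -4) = -3
B (Black): min(-9, -3) = -9
K (Black): min(-8, -8) = -8
L (Black): min(-1, 8) = -1
J (White): max(-8, -1) = -1
N (Black): min(-5, -3) = -5
M (White): max(-5, -8) = -5
I (Black): min(-1, -5) = -5
Root (White): max(-9, -5) = -5

-5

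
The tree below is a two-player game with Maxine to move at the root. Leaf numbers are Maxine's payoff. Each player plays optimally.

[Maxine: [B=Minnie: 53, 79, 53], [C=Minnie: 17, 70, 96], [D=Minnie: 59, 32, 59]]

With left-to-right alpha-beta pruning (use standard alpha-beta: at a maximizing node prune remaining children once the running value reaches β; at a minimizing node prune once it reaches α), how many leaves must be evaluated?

B [α=-∞,β=+∞]: v=53
C [α=53,β=+∞]: v=17 after child 1 ≤ α → α-cutoff, skip 2
D [α=53,β=+∞]: v=32 after child 2 ≤ α → α-cutoff, skip 1
Root [α=-∞,β=+∞]: v=53
Leaves evaluated: 6 of 9.

6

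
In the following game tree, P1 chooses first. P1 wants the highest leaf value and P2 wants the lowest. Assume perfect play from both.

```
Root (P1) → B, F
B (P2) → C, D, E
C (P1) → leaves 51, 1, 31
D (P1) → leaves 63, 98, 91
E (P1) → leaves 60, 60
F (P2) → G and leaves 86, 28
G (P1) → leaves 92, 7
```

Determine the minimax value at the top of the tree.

C (P1): max(51, 1, 31) = 51
D (P1): max(63, 98, 91) = 98
E (P1): max(60, 60) = 60
B (P2): min(51, 98, 60) = 51
G (P1): max(92, 7) = 92
F (P2): min(92, 86, 28) = 28
Root (P1): max(51, 28) = 51

51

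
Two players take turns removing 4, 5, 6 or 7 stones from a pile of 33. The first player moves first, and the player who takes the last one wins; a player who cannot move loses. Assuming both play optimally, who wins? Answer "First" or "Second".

Positions where the player to move wins (W) vs loses (L):
i:   0  1  2  3  4  5  6  7  8  9 10 11 12 13 14 15 16 17 18 19 20 21 22 23 24 25 26 27 28 29 30 31 32 33
     L  L  L  L  W  W  W  W  W  W  W  L  L  L  L  W  W  W  W  W  W  W  L  L  L  L  W  W  W  W  W  W  W  L
Position 33 is L, so the second player wins.

Second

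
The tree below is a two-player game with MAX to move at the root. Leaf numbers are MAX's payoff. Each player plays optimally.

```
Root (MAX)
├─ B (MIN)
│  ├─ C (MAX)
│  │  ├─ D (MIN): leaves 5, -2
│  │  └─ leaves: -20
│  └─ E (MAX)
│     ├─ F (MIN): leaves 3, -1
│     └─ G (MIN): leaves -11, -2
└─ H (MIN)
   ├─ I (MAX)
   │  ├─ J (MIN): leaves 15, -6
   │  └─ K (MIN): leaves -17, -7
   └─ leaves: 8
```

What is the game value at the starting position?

D (MIN): min(5, -2) = -2
C (MAX): max(-2, -20) = -2
F (MIN): min(3, -1) = -1
G (MIN): min(-11, -2) = -11
E (MAX): max(-1, -11) = -1
B (MIN): min(-2, -1) = -2
J (MIN): min(15, -6) = -6
K (MIN): min(-17, -7) = -17
I (MAX): max(-6, -17) = -6
H (MIN): min(-6, 8) = -6
Root (MAX): max(-2, -6) = -2

-2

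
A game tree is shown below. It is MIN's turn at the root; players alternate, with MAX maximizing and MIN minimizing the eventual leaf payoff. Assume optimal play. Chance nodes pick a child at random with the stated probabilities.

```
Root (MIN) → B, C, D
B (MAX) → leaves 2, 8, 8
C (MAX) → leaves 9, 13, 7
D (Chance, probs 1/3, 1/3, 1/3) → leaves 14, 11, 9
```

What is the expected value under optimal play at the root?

8

B (MAX): max(2, 8, 8) = 8
C (MAX): max(9, 13, 7) = 13
D (Chance): 1/3·14 + 1/3·11 + 1/3·9 = 11.33
Root (MIN): min(8, 13, 11.33) = 8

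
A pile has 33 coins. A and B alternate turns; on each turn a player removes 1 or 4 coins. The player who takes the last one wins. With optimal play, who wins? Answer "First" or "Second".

First

i:   0  1  2  3  4  5  6  7  8  9 10 11 12 13 14 15 16 17 18 19 20 21 22 23 24 25 26 27 28 29 30 31 32 33
     L  W  L  W  W  L  W  L  W  W  L  W  L  W  W  L  W  L  W  W  L  W  L  W  W  L  W  L  W  W  L  W  L  W
Position 33 is W, so the first player wins.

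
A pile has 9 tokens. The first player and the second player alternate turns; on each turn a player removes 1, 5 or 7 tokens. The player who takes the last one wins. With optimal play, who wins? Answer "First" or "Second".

First

i:   0  1  2  3  4  5  6  7  8  9
     L  W  L  W  L  W  L  W  L  W
Position 9 is W, so the first player wins.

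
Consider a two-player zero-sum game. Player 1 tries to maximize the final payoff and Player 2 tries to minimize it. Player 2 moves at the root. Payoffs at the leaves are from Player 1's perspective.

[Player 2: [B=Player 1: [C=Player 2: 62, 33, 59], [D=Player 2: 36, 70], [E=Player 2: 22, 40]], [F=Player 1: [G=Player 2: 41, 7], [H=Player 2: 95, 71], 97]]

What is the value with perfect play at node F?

G: min(41, 7) = 7
H: min(95, 71) = 71
F: max(7, 71, 97) = 97

97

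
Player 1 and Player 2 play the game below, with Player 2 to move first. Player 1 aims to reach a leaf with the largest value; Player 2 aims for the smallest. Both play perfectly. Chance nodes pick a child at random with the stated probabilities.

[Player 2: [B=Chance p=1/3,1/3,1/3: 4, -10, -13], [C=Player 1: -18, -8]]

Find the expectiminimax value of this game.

-8

B (Chance): 1/3·4 + 1/3·-10 + 1/3·-13 = -6.33
C (Player 1): max(-18, -8) = -8
Root (Player 2): min(-6.33, -8) = -8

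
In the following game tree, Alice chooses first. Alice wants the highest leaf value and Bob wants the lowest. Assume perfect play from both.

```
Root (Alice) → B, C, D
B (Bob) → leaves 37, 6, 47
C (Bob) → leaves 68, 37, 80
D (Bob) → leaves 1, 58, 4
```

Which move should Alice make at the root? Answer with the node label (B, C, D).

C

B (Bob): min(37, 6, 47) = 6
C (Bob): min(68, 37, 80) = 37
D (Bob): min(1, 58, 4) = 1
Root (Alice): max(6, 37, 1) = 37
Alice picks the child with the highest value: C (value 37).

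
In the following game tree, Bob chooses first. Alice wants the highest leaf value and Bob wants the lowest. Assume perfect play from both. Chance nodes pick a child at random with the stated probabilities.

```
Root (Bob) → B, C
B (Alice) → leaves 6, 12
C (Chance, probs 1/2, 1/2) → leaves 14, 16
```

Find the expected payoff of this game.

12

B (Alice): max(6, 12) = 12
C (Chance): 1/2·14 + 1/2·16 = 15
Root (Bob): min(12, 15) = 12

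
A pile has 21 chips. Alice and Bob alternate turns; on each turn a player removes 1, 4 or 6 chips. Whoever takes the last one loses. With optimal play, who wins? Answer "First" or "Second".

Second

Mark each pile size as W (mover wins) or L (mover loses):
i:   0  1  2  3  4  5  6  7  8  9 10 11 12 13 14 15 16 17 18 19 20 21
     W  L  W  L  W  W  L  W  L  W  W  L  W  L  W  W  L  W  L  W  W  L
Position 21 is L, so the second player wins.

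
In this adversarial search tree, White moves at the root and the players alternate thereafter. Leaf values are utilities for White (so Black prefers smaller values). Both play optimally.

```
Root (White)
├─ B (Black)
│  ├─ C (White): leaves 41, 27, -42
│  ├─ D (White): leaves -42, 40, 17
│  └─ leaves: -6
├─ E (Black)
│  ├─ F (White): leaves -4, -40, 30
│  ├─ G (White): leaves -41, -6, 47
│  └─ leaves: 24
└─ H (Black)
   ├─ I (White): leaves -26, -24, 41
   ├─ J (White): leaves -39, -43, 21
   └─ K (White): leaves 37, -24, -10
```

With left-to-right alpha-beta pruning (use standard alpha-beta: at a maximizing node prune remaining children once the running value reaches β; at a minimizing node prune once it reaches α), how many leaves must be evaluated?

C [α=-∞,β=+∞]: v=41
D [α=-∞,β=41]: v=40
B [α=-∞,β=+∞]: v=-6
F [α=-6,β=+∞]: v=30
G [α=-6,β=30]: v=47
E [α=-6,β=+∞]: v=24
I [α=24,β=+∞]: v=41
J [α=24,β=41]: v=21
H [α=24,β=+∞]: v=21 after child 2 ≤ α → α-cutoff, skip 1
Root [α=-∞,β=+∞]: v=24
Leaves evaluated: 20 of 23.

20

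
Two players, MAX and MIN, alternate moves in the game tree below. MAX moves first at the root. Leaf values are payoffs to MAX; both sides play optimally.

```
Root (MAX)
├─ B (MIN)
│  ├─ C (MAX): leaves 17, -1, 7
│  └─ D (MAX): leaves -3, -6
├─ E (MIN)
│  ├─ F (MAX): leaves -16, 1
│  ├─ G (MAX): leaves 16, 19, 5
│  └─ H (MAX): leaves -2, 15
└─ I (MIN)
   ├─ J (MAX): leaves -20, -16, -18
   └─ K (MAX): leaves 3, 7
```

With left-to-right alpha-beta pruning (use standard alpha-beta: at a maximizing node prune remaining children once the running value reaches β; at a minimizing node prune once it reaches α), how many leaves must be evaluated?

C [α=-∞,β=+∞]: v=17
D [α=-∞,β=17]: v=-3
B [α=-∞,β=+∞]: v=-3
F [α=-3,β=+∞]: v=1
G [α=-3,β=1]: v=16 after child 1 ≥ β → β-cutoff, skip 2
H [α=-3,β=1]: v=15
E [α=-3,β=+∞]: v=1
J [α=1,β=+∞]: v=-16
I [α=1,β=+∞]: v=-16 after child 1 ≤ α → α-cutoff, skip 1
Root [α=-∞,β=+∞]: v=1
Leaves evaluated: 13 of 17.

13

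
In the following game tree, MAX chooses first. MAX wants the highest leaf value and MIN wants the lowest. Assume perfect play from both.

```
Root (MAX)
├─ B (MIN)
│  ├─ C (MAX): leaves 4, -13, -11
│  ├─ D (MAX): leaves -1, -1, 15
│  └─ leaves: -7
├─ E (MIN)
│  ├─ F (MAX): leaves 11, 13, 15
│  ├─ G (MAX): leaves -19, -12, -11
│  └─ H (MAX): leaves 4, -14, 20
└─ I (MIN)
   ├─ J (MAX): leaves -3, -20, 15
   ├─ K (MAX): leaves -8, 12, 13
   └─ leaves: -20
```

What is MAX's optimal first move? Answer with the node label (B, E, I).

C (MAX): max(4, -13, -11) = 4
D (MAX): max(-1, -1, 15) = 15
B (MIN): min(4, 15, -7) = -7
F (MAX): max(11, 13, 15) = 15
G (MAX): max(-19, -12, -11) = -11
H (MAX): max(4, -14, 20) = 20
E (MIN): min(15, -11, 20) = -11
J (MAX): max(-3, -20, 15) = 15
K (MAX): max(-8, 12, 13) = 13
I (MIN): min(15, 13, -20) = -20
Root (MAX): max(-7, -11, -20) = -7
MAX picks the child with the highest value: B (value -7).

B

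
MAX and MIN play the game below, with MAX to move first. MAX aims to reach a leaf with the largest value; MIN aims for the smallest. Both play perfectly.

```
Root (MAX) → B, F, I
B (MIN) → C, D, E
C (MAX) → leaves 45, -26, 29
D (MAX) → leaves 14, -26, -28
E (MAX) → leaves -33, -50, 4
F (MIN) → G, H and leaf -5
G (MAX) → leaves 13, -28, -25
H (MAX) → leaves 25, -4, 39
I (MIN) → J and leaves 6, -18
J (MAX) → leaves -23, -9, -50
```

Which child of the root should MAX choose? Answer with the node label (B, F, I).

C (MAX): max(45, -26, 29) = 45
D (MAX): max(14, -26, -28) = 14
E (MAX): max(-33, -50, 4) = 4
B (MIN): min(45, 14, 4) = 4
G (MAX): max(13, -28, -25) = 13
H (MAX): max(25, -4, 39) = 39
F (MIN): min(13, 39, -5) = -5
J (MAX): max(-23, -9, -50) = -9
I (MIN): min(-9, 6, -18) = -18
Root (MAX): max(4, -5, -18) = 4
MAX picks the child with the highest value: B (value 4).

B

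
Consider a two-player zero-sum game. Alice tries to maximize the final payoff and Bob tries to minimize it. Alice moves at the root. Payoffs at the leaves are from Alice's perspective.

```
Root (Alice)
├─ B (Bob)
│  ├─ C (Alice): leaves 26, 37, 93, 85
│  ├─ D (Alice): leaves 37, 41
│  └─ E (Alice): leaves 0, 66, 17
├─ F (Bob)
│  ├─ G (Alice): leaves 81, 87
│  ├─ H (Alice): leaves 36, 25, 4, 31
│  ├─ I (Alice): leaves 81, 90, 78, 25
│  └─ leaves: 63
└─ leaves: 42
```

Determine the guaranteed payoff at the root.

42

C (Alice): max(26, 37, 93, 85) = 93
D (Alice): max(37, 41) = 41
E (Alice): max(0, 66, 17) = 66
B (Bob): min(93, 41, 66) = 41
G (Alice): max(81, 87) = 87
H (Alice): max(36, 25, 4, 31) = 36
I (Alice): max(81, 90, 78, 25) = 90
F (Bob): min(87, 36, 90, 63) = 36
Root (Alice): max(41, 36, 42) = 42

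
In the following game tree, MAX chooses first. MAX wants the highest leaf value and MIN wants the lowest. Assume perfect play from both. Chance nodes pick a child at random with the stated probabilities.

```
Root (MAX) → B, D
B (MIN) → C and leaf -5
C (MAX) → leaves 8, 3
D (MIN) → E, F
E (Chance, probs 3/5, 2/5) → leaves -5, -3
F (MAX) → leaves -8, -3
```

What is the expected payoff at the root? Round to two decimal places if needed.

C (MAX): max(8, 3) = 8
B (MIN): min(8, -5) = -5
E (Chance): 3/5·-5 + 2/5·-3 = -4.2
F (MAX): max(-8, -3) = -3
D (MIN): min(-4.2, -3) = -4.2
Root (MAX): max(-5, -4.2) = -4.2

-4.2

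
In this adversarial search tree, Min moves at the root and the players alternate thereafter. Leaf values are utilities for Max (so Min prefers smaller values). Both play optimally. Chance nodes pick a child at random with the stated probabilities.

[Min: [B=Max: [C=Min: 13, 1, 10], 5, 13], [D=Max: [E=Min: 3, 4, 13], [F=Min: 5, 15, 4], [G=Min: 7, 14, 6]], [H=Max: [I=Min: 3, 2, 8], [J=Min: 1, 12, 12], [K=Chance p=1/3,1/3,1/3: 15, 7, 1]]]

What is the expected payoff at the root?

6

C (Min): min(13, 1, 10) = 1
B (Max): max(1, 5, 13) = 13
E (Min): min(3, 4, 13) = 3
F (Min): min(5, 15, 4) = 4
G (Min): min(7, 14, 6) = 6
D (Max): max(3, 4, 6) = 6
I (Min): min(3, 2, 8) = 2
J (Min): min(1, 12, 12) = 1
K (Chance): 1/3·15 + 1/3·7 + 1/3·1 = 7.67
H (Max): max(2, 1, 7.67) = 7.67
Root (Min): min(13, 6, 7.67) = 6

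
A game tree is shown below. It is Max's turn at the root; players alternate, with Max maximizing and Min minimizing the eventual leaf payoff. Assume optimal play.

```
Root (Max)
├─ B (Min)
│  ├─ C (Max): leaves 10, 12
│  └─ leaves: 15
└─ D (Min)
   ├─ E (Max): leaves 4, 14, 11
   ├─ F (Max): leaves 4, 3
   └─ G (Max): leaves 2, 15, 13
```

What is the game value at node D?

E: max(4, 14, 11) = 14
F: max(4, 3) = 4
G: max(2, 15, 13) = 15
D: min(14, 4, 15) = 4

4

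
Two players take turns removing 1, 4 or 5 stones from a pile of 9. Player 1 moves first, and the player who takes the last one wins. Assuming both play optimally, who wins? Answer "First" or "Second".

W/L table (W = player to move can force a win):
i:   0  1  2  3  4  5  6  7  8  9
     L  W  L  W  W  W  W  W  L  W
Position 9 is W, so the first player wins.

First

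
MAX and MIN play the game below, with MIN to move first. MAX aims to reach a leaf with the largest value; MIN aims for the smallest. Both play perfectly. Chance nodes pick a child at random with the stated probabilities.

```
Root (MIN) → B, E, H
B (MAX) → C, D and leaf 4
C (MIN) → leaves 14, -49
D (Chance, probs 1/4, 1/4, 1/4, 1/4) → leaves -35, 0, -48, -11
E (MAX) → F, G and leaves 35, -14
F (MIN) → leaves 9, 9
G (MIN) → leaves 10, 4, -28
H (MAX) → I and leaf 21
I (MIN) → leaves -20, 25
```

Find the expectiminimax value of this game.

C (MIN): min(14, -49) = -49
D (Chance): 1/4·-35 + 1/4·0 + 1/4·-48 + 1/4·-11 = -23.5
B (MAX): max(-49, -23.5, 4) = 4
F (MIN): min(9, 9) = 9
G (MIN): min(10, 4, -28) = -28
E (MAX): max(9, -28, 35, -14) = 35
I (MIN): min(-20, 25) = -20
H (MAX): max(-20, 21) = 21
Root (MIN): min(4, 35, 21) = 4

4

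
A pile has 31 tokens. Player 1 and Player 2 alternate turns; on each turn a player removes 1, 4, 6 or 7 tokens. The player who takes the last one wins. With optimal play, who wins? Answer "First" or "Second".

i:   0  1  2  3  4  5  6  7  8  9 10 11 12 13 14 15 16 17 18 19 20 21 22 23 24 25 26 27 28 29 30 31
     L  W  L  W  W  L  W  W  W  W  L  W  W  L  W  L  W  W  L  W  W  W  W  L  W  W  L  W  L  W  W  L
Position 31 is L, so the second player wins.

Second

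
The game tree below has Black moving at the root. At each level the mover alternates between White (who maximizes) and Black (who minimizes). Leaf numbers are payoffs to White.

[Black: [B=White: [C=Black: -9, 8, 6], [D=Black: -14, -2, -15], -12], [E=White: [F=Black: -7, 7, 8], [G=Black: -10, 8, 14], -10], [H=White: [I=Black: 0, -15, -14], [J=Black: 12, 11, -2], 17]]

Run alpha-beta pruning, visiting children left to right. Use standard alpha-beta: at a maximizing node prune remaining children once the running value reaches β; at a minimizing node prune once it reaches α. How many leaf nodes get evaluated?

14

C [α=-∞,β=+∞]: v=-9
D [α=-9,β=+∞]: v=-14 after child 1 ≤ α → α-cutoff, skip 2
B [α=-∞,β=+∞]: v=-9
F [α=-∞,β=-9]: v=-7
E [α=-∞,β=-9]: v=-7 after child 1 ≥ β → β-cutoff, skip 2
I [α=-∞,β=-9]: v=-15
J [α=-15,β=-9]: v=-2
H [α=-∞,β=-9]: v=-2 after child 2 ≥ β → β-cutoff, skip 1
Root [α=-∞,β=+∞]: v=-9
Leaves evaluated: 14 of 21.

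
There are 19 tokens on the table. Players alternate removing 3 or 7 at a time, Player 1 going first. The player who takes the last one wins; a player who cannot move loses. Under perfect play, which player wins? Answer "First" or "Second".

Positions where the player to move wins (W) vs loses (L):
i:   0  1  2  3  4  5  6  7  8  9 10 11 12 13 14 15 16 17 18 19
     L  L  L  W  W  W  L  W  W  W  L  L  L  W  W  W  L  W  W  W
Position 19 is W, so the first player wins.

First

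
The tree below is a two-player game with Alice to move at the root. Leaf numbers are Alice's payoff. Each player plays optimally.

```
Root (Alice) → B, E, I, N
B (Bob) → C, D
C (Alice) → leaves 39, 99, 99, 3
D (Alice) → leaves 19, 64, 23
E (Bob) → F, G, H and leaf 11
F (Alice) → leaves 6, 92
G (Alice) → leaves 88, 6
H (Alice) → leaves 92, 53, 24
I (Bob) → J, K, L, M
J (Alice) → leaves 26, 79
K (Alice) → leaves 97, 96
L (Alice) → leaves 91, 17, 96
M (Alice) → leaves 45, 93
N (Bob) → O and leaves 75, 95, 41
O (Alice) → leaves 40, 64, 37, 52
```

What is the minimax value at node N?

O: max(40, 64, 37, 52) = 64
N: min(64, 75, 95, 41) = 41

41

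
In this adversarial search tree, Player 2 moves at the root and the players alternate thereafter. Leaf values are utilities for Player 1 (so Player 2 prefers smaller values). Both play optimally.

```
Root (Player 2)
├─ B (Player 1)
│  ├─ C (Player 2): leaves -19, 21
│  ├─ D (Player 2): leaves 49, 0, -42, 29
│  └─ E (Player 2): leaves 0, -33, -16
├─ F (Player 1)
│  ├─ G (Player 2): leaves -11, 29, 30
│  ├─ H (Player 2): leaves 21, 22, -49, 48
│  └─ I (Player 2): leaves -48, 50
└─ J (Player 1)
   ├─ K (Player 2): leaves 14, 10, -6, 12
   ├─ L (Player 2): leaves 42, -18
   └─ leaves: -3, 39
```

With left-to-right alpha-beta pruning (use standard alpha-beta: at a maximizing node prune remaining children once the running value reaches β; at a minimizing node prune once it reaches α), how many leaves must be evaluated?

14

C [α=-∞,β=+∞]: v=-19
D [α=-19,β=+∞]: v=-42 after child 3 ≤ α → α-cutoff, skip 1
E [α=-19,β=+∞]: v=-33 after child 2 ≤ α → α-cutoff, skip 1
B [α=-∞,β=+∞]: v=-19
G [α=-∞,β=-19]: v=-11
F [α=-∞,β=-19]: v=-11 after child 1 ≥ β → β-cutoff, skip 2
K [α=-∞,β=-19]: v=-6
J [α=-∞,β=-19]: v=-6 after child 1 ≥ β → β-cutoff, skip 3
Root [α=-∞,β=+∞]: v=-19
Leaves evaluated: 14 of 26.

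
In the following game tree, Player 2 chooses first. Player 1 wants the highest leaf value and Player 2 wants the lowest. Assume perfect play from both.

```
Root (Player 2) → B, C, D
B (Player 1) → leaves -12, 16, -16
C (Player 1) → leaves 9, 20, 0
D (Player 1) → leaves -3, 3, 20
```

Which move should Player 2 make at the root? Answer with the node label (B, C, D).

B (Player 1): max(-12, 16, -16) = 16
C (Player 1): max(9, 20, 0) = 20
D (Player 1): max(-3, 3, 20) = 20
Root (Player 2): min(16, 20, 20) = 16
Player 2 picks the child with the lowest value: B (value 16).

B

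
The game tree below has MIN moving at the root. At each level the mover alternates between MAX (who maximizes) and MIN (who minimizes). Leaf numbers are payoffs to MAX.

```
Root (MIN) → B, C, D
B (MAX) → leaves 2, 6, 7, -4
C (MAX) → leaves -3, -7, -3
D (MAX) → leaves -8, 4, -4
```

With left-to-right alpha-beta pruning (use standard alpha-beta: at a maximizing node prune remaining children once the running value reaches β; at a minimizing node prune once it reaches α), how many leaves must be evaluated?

9

B [α=-∞,β=+∞]: v=7
C [α=-∞,β=7]: v=-3
D [α=-∞,β=-3]: v=4 after child 2 ≥ β → β-cutoff, skip 1
Root [α=-∞,β=+∞]: v=-3
Leaves evaluated: 9 of 10.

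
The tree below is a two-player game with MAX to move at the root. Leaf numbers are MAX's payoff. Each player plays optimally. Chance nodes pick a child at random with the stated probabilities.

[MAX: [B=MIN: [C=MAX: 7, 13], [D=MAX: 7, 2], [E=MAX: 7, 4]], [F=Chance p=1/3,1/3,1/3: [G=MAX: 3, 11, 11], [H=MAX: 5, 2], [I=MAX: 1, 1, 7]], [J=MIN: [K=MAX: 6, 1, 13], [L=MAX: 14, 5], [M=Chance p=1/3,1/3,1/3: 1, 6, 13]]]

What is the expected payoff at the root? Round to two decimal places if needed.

C (MAX): max(7, 13) = 13
D (MAX): max(7, 2) = 7
E (MAX): max(7, 4) = 7
B (MIN): min(13, 7, 7) = 7
G (MAX): max(3, 11, 11) = 11
H (MAX): max(5, 2) = 5
I (MAX): max(1, 1, 7) = 7
F (Chance): 1/3·11 + 1/3·5 + 1/3·7 = 7.67
K (MAX): max(6, 1, 13) = 13
L (MAX): max(14, 5) = 14
M (Chance): 1/3·1 + 1/3·6 + 1/3·13 = 6.67
J (MIN): min(13, 14, 6.67) = 6.67
Root (MAX): max(7, 7.67, 6.67) = 7.67

7.67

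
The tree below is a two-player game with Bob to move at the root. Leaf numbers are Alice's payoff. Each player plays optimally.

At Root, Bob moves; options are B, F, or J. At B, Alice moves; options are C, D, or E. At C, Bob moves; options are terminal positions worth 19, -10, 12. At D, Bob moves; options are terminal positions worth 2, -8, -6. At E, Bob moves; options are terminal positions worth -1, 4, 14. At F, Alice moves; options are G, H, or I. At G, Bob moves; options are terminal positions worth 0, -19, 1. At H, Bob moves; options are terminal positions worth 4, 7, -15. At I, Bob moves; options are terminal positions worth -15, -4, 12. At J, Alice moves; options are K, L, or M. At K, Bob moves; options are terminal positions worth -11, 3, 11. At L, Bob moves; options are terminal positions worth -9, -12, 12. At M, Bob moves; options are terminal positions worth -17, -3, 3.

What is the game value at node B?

C: min(19, -10, 12) = -10
D: min(2, -8, -6) = -8
E: min(-1, 4, 14) = -1
B: max(-10, -8, -1) = -1

-1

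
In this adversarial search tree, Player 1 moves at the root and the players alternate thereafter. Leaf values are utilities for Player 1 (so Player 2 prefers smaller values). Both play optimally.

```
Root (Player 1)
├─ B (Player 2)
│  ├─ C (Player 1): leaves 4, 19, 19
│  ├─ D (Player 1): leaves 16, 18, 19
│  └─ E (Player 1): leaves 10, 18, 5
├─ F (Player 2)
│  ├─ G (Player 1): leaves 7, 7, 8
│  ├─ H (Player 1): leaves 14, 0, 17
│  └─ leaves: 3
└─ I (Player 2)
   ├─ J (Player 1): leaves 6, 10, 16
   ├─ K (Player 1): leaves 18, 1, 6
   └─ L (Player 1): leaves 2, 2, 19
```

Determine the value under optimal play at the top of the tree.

C (Player 1): max(4, 19, 19) = 19
D (Player 1): max(16, 18, 19) = 19
E (Player 1): max(10, 18, 5) = 18
B (Player 2): min(19, 19, 18) = 18
G (Player 1): max(7, 7, 8) = 8
H (Player 1): max(14, 0, 17) = 17
F (Player 2): min(8, 17, 3) = 3
J (Player 1): max(6, 10, 16) = 16
K (Player 1): max(18, 1, 6) = 18
L (Player 1): max(2, 2, 19) = 19
I (Player 2): min(16, 18, 19) = 16
Root (Player 1): max(18, 3, 16) = 18

18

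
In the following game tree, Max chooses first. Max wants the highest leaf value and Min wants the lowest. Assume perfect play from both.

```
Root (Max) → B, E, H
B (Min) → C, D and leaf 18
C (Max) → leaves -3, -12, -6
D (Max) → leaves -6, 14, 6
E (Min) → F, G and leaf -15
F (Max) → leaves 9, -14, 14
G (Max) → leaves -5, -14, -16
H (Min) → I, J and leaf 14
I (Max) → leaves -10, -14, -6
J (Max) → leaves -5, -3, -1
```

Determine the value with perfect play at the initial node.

C (Max): max(-3, -12, -6) = -3
D (Max): max(-6, 14, 6) = 14
B (Min): min(-3, 14, 18) = -3
F (Max): max(9, -14, 14) = 14
G (Max): max(-5, -14, -16) = -5
E (Min): min(14, -5, -15) = -15
I (Max): max(-10, -14, -6) = -6
J (Max): max(-5, -3, -1) = -1
H (Min): min(-6, -1, 14) = -6
Root (Max): max(-3, -15, -6) = -3

-3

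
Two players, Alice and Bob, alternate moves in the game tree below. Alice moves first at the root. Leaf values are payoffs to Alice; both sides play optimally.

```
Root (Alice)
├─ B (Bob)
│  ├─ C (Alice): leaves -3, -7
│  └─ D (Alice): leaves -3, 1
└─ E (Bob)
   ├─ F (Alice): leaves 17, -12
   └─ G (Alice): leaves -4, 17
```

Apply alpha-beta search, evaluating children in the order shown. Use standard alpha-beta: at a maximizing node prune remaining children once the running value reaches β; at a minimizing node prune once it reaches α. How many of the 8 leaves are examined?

7

C [α=-∞,β=+∞]: v=-3
D [α=-∞,β=-3]: v=-3 after child 1 ≥ β → β-cutoff, skip 1
B [α=-∞,β=+∞]: v=-3
F [α=-3,β=+∞]: v=17
G [α=-3,β=17]: v=17
E [α=-3,β=+∞]: v=17
Root [α=-∞,β=+∞]: v=17
Leaves evaluated: 7 of 8.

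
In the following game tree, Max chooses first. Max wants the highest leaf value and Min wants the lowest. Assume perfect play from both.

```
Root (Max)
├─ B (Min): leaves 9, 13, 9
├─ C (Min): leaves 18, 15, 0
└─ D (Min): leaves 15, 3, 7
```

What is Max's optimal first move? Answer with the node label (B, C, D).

B (Min): min(9, 13, 9) = 9
C (Min): min(18, 15, 0) = 0
D (Min): min(15, 3, 7) = 3
Root (Max): max(9, 0, 3) = 9
Max picks the child with the highest value: B (value 9).

B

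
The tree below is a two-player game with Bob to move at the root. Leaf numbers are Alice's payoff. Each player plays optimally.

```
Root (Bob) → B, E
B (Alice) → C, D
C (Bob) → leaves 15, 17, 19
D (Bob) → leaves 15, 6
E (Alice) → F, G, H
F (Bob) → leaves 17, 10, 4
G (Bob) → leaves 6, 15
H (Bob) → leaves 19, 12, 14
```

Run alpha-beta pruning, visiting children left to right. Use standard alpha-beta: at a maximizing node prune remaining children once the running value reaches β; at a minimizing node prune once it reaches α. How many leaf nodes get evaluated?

C [α=-∞,β=+∞]: v=15
D [α=15,β=+∞]: v=15 after child 1 ≤ α → α-cutoff, skip 1
B [α=-∞,β=+∞]: v=15
F [α=-∞,β=15]: v=4
G [α=4,β=15]: v=6
H [α=6,β=15]: v=12
E [α=-∞,β=15]: v=12
Root [α=-∞,β=+∞]: v=12
Leaves evaluated: 12 of 13.

12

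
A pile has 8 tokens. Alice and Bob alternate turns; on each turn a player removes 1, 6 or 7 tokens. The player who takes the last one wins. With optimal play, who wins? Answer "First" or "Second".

Positions where the player to move wins (W) vs loses (L):
i:   0  1  2  3  4  5  6  7  8
     L  W  L  W  L  W  W  W  W
Position 8 is W, so the first player wins.

First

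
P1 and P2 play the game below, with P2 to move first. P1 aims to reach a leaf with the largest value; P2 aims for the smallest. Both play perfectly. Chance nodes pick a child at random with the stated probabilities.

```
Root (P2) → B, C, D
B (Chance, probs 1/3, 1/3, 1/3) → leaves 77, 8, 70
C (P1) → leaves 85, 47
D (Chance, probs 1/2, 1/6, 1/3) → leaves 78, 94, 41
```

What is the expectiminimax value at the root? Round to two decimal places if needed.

B (Chance): 1/3·77 + 1/3·8 + 1/3·70 = 51.67
C (P1): max(85, 47) = 85
D (Chance): 1/2·78 + 1/6·94 + 1/3·41 = 68.33
Root (P2): min(51.67, 85, 68.33) = 51.67

51.67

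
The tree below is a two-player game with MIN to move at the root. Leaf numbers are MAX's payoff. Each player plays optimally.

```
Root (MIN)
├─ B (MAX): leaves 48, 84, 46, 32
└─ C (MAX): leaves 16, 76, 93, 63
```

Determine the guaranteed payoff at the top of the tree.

84

B (MAX): max(48, 84, 46, 32) = 84
C (MAX): max(16, 76, 93, 63) = 93
Root (MIN): min(84, 93) = 84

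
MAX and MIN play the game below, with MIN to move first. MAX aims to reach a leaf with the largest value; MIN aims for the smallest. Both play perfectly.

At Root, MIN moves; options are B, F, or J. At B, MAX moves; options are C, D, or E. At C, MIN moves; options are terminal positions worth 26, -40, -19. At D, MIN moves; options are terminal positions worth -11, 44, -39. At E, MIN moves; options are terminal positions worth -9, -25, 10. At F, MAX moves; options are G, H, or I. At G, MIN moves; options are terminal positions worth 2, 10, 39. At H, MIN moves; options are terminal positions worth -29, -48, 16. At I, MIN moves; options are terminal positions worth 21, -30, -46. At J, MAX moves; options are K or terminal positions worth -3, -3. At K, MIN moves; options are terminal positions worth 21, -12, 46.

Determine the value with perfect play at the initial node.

-25

C (MIN): min(26, -40, -19) = -40
D (MIN): min(-11, 44, -39) = -39
E (MIN): min(-9, -25, 10) = -25
B (MAX): max(-40, -39, -25) = -25
G (MIN): min(2, 10, 39) = 2
H (MIN): min(-29, -48, 16) = -48
I (MIN): min(21, -30, -46) = -46
F (MAX): max(2, -48, -46) = 2
K (MIN): min(21, -12, 46) = -12
J (MAX): max(-12, -3, -3) = -3
Root (MIN): min(-25, 2, -3) = -25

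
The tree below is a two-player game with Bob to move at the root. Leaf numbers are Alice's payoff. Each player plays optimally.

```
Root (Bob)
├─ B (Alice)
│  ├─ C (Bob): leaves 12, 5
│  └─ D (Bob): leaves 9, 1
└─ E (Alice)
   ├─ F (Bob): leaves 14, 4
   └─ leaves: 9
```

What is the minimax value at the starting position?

5

C (Bob): min(12, 5) = 5
D (Bob): min(9, 1) = 1
B (Alice): max(5, 1) = 5
F (Bob): min(14, 4) = 4
E (Alice): max(4, 9) = 9
Root (Bob): min(5, 9) = 5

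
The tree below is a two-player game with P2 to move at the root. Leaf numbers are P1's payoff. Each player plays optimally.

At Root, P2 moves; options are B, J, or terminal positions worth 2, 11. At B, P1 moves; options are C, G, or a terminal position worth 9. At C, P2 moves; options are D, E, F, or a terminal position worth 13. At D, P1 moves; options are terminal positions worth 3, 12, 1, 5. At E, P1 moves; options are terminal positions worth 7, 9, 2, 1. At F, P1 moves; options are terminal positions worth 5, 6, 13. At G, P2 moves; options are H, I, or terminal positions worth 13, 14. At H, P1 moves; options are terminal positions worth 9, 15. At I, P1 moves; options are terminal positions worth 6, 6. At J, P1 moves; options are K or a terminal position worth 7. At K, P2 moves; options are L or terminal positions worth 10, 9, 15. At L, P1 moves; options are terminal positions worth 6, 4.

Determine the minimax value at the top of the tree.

D (P1): max(3, 12, 1, 5) = 12
E (P1): max(7, 9, 2, 1) = 9
F (P1): max(5, 6, 13) = 13
C (P2): min(12, 9, 13, 13) = 9
H (P1): max(9, 15) = 15
I (P1): max(6, 6) = 6
G (P2): min(15, 6, 13, 14) = 6
B (P1): max(9, 6, 9) = 9
L (P1): max(6, 4) = 6
K (P2): min(6, 10, 9, 15) = 6
J (P1): max(6, 7) = 7
Root (P2): min(9, 7, 2, 11) = 2

2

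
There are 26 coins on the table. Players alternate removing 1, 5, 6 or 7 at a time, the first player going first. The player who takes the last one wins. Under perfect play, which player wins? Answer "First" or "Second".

Mark each pile size as W (mover wins) or L (mover loses):
i:   0  1  2  3  4  5  6  7  8  9 10 11 12 13 14 15 16 17 18 19 20 21 22 23 24 25 26
     L  W  L  W  L  W  W  W  W  W  W  W  L  W  L  W  L  W  W  W  W  W  W  W  L  W  L
Position 26 is L, so the second player wins.

Second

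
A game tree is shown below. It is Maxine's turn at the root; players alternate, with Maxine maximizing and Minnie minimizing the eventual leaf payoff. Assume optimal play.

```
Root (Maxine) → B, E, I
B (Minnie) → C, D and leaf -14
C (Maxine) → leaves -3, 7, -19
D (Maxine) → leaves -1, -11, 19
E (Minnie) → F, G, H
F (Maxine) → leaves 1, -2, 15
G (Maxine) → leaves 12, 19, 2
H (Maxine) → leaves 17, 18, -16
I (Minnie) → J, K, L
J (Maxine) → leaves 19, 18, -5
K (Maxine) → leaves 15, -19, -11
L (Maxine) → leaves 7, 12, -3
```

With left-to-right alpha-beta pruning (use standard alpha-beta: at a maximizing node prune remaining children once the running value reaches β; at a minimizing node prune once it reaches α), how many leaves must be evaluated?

19

C [α=-∞,β=+∞]: v=7
D [α=-∞,β=7]: v=19
B [α=-∞,β=+∞]: v=-14
F [α=-14,β=+∞]: v=15
G [α=-14,β=15]: v=19 after child 2 ≥ β → β-cutoff, skip 1
H [α=-14,β=15]: v=17 after child 1 ≥ β → β-cutoff, skip 2
E [α=-14,β=+∞]: v=15
J [α=15,β=+∞]: v=19
K [α=15,β=19]: v=15
I [α=15,β=+∞]: v=15 after child 2 ≤ α → α-cutoff, skip 1
Root [α=-∞,β=+∞]: v=15
Leaves evaluated: 19 of 25.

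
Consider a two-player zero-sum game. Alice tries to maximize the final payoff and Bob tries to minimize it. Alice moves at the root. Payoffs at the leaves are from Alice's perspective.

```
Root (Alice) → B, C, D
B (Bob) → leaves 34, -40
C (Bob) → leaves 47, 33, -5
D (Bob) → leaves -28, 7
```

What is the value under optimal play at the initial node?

B (Bob): min(34, -40) = -40
C (Bob): min(47, 33, -5) = -5
D (Bob): min(-28, 7) = -28
Root (Alice): max(-40, -5, -28) = -5

-5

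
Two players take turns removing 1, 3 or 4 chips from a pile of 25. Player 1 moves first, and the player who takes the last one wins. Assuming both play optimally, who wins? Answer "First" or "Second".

First

Compute winning (W) and losing (L) positions by backward induction:
i:   0  1  2  3  4  5  6  7  8  9 10 11 12 13 14 15 16 17 18 19 20 21 22 23 24 25
     L  W  L  W  W  W  W  L  W  L  W  W  W  W  L  W  L  W  W  W  W  L  W  L  W  W
Position 25 is W, so the first player wins.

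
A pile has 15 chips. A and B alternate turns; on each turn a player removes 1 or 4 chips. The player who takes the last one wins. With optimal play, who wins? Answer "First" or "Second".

Positions where the player to move wins (W) vs loses (L):
i:   0  1  2  3  4  5  6  7  8  9 10 11 12 13 14 15
     L  W  L  W  W  L  W  L  W  W  L  W  L  W  W  L
Position 15 is L, so the second player wins.

Second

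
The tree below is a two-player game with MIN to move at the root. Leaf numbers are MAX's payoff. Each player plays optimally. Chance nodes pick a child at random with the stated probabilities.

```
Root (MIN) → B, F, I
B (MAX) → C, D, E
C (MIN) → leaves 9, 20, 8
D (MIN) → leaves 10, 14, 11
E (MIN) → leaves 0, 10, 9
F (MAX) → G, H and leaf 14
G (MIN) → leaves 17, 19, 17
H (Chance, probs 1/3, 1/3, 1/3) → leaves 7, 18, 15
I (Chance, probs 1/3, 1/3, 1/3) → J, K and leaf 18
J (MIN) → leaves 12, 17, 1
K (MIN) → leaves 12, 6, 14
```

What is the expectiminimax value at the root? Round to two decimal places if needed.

C (MIN): min(9, 20, 8) = 8
D (MIN): min(10, 14, 11) = 10
E (MIN): min(0, 10, 9) = 0
B (MAX): max(8, 10, 0) = 10
G (MIN): min(17, 19, 17) = 17
H (Chance): 1/3·7 + 1/3·18 + 1/3·15 = 13.33
F (MAX): max(17, 13.33, 14) = 17
J (MIN): min(12, 17, 1) = 1
K (MIN): min(12, 6, 14) = 6
I (Chance): 1/3·1 + 1/3·6 + 1/3·18 = 8.33
Root (MIN): min(10, 17, 8.33) = 8.33

8.33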